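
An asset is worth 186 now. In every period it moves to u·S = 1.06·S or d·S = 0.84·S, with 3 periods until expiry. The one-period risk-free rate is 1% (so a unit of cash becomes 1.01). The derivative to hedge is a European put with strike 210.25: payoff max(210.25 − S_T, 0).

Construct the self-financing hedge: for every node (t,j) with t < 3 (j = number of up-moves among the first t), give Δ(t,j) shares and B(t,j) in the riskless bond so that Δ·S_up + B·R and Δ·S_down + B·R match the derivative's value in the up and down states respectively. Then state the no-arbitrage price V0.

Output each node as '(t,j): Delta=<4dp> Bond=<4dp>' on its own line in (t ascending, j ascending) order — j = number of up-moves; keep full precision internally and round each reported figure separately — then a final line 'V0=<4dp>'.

(0,0): Delta=-0.8387 Bond=179.1083
(1,0): Delta=-1.0000 Bond=206.1072
(1,1): Delta=-0.8011 Bond=173.4853
(2,0): Delta=-1.0000 Bond=208.1683
(2,1): Delta=-1.0000 Bond=208.1683
(2,2): Delta=-0.7547 Bond=165.5295
V0=23.1177

The replicating-portfolio and risk-neutral prices coincide; use p* = (1.01−0.84)/(1.06−0.84) = 0.7727 for the latter.
At expiry t=3: V(3,0)=100.0071, V(3,1)=71.1339, V(3,2)=34.6987, V(3,3)=0.0000
  t=2,j=0: stock 131.2416 → up 139.1161 (V=71.1339), down 110.2429 (V=100.0071). Price 76.9267; hedge Δ=-1.0000, bond B=208.1683.
  t=2,j=1: stock 165.6144 → up 175.5513 (V=34.6987), down 139.1161 (V=71.1339). Price 42.5539; hedge Δ=-1.0000, bond B=208.1683.
  t=2,j=2: stock 208.9896 → up 221.5290 (V=0.0000), down 175.5513 (V=34.6987). Price 7.8080; hedge Δ=-0.7547, bond B=165.5295.
  t=1,j=0: stock 156.2400 → up 165.6144 (V=42.5539), down 131.2416 (V=76.9267). Price 49.8672; hedge Δ=-1.0000, bond B=206.1072.
  t=1,j=1: stock 197.1600 → up 208.9896 (V=7.8080), down 165.6144 (V=42.5539). Price 15.5493; hedge Δ=-0.8011, bond B=173.4853.
  t=0,j=0: stock 186.0000 → up 197.1600 (V=15.5493), down 156.2400 (V=49.8672). Price 23.1177; hedge Δ=-0.8387, bond B=179.1083.
Self-financing check: at every node Δ·S+B equals the discounted successor values.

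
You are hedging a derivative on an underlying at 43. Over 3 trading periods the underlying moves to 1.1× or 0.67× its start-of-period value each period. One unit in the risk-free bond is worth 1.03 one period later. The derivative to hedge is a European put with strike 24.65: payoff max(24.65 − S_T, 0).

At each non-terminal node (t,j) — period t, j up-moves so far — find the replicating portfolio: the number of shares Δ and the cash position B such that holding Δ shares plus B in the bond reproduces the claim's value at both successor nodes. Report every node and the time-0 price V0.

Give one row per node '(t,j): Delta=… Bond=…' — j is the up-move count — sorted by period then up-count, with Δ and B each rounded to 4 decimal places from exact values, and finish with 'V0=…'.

(0,0): Delta=-0.0587 Bond=2.7783
(1,0): Delta=-0.3301 Bond=10.6806
(1,1): Delta=-0.0266 Bond=1.3413
(2,0): Delta=-1.0000 Bond=23.9320
(2,1): Delta=-0.2508 Bond=8.4866
(2,2): Delta=0.0000 Bond=0.0000
V0=0.2544

Risk-neutral probability p* = (R−d)/(u−d) = (1.03−0.67)/(1.1−0.67) = 0.8372.
At expiry t=3: V(3,0)=11.7172, V(3,1)=3.4170, V(3,2)=0.0000, V(3,3)=0.0000
  t=2,j=0: stock 19.3027 → up 21.2330 (V=3.4170), down 12.9328 (V=11.7172). Price 4.6293; hedge Δ=-1.0000, bond B=23.9320.
  t=2,j=1: stock 31.6910 → up 34.8601 (V=0.0000), down 21.2330 (V=3.4170). Price 0.5401; hedge Δ=-0.2508, bond B=8.4866.
  t=2,j=2: stock 52.0300 → up 57.2330 (V=0.0000), down 34.8601 (V=0.0000). Price 0.0000; hedge Δ=0.0000, bond B=0.0000.
  t=1,j=0: stock 28.8100 → up 31.6910 (V=0.5401), down 19.3027 (V=4.6293). Price 1.1706; hedge Δ=-0.3301, bond B=10.6806.
  t=1,j=1: stock 47.3000 → up 52.0300 (V=0.0000), down 31.6910 (V=0.5401). Price 0.0854; hedge Δ=-0.0266, bond B=1.3413.
  t=0,j=0: stock 43.0000 → up 47.3000 (V=0.0854), down 28.8100 (V=1.1706). Price 0.2544; hedge Δ=-0.0587, bond B=2.7783.
The time-0 hedge costs 0.2544, which is the no-arbitrage price.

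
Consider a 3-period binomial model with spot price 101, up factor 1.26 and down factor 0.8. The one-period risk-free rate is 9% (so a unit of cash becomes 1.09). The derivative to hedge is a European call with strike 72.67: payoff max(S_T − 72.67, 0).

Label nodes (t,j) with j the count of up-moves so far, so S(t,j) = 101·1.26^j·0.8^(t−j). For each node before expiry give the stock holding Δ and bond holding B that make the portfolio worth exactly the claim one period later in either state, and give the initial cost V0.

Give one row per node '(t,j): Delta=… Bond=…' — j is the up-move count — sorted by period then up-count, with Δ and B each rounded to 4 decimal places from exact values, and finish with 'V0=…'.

Since d<R<u, set p* = (R−d)/(u−d) = 0.6304; price each node as the discounted p*-expectation of its children.
At expiry t=3: V(3,0)=0.0000, V(3,1)=8.7764, V(3,2)=55.6081, V(3,3)=129.3680
(2,0): S=64.6400. Δ = (V_up−V_dn)/(S_up−S_dn) = (8.7764−0.0000)/(81.4464−51.7120) = 0.2952. V = [p*·8.7764 + (1−p*)·0.0000]/1.09 = 5.0761. B = V − Δ·S = -14.0030.
(2,1): S=101.8080. Δ = (V_up−V_dn)/(S_up−S_dn) = (55.6081−8.7764)/(128.2781−81.4464) = 1.0000. V = [p*·55.6081 + (1−p*)·8.7764]/1.09 = 35.1383. B = V − Δ·S = -66.6697.
(2,2): S=160.3476. Δ = (V_up−V_dn)/(S_up−S_dn) = (129.3680−55.6081)/(202.0380−128.2781) = 1.0000. V = [p*·129.3680 + (1−p*)·55.6081]/1.09 = 93.6779. B = V − Δ·S = -66.6697.
(1,0): S=80.8000. Δ = (V_up−V_dn)/(S_up−S_dn) = (35.1383−5.0761)/(101.8080−64.6400) = 0.8088. V = [p*·35.1383 + (1−p*)·5.0761]/1.09 = 22.0443. B = V − Δ·S = -43.3082.
(1,1): S=127.2600. Δ = (V_up−V_dn)/(S_up−S_dn) = (93.6779−35.1383)/(160.3476−101.8080) = 1.0000. V = [p*·93.6779 + (1−p*)·35.1383]/1.09 = 66.0951. B = V − Δ·S = -61.1649.
(0,0): S=101.0000. Δ = (V_up−V_dn)/(S_up−S_dn) = (66.0951−22.0443)/(127.2600−80.8000) = 0.9481. V = [p*·66.0951 + (1−p*)·22.0443]/1.09 = 45.7023. B = V − Δ·S = -50.0603.
Root portfolio cost Δ·101+B reproduces V0=45.7023.

(0,0): Delta=0.9481 Bond=-50.0603
(1,0): Delta=0.8088 Bond=-43.3082
(1,1): Delta=1.0000 Bond=-61.1649
(2,0): Delta=0.2952 Bond=-14.0030
(2,1): Delta=1.0000 Bond=-66.6697
(2,2): Delta=1.0000 Bond=-66.6697
V0=45.7023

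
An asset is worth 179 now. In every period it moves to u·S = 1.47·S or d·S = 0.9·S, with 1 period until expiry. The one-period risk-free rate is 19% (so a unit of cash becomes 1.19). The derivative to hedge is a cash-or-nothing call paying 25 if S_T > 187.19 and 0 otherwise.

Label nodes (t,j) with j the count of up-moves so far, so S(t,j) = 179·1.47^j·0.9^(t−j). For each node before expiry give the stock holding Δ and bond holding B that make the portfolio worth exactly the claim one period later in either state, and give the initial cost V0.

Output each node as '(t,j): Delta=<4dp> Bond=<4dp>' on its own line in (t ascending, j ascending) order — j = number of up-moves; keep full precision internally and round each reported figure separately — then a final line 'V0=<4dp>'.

No-arbitrage ⇒ martingale measure with p* = (R−d)/(u−d) = 0.5088.
Terminal values V(1,·): V(1,0)=0.0000, V(1,1)=25.0000
(0,0): S=179.0000. Δ = (V_up−V_dn)/(S_up−S_dn) = (25.0000−0.0000)/(263.1300−161.1000) = 0.2450. V = [p*·25.0000 + (1−p*)·0.0000]/1.19 = 10.6885. B = V − Δ·S = -33.1712.
Self-financing check: at every node Δ·S+B equals the discounted successor values.

(0,0): Delta=0.2450 Bond=-33.1712
V0=10.6885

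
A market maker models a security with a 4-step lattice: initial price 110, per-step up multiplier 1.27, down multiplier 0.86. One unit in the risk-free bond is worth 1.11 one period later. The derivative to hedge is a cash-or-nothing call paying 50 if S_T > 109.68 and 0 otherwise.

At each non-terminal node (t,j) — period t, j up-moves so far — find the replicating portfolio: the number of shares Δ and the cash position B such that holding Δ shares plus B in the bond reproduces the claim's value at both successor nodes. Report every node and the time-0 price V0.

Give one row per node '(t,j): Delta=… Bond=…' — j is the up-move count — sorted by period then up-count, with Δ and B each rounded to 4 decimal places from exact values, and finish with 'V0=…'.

(0,0): Delta=0.2258 Bond=2.5576
(1,0): Delta=0.4979 Bond=-22.9024
(1,1): Delta=0.1079 Bond=19.3134
(2,0): Delta=0.8234 Bond=-51.9033
(2,1): Delta=0.3569 Bond=-8.4735
(2,2): Delta=0.0000 Bond=40.5811
(3,0): Delta=0.0000 Bond=0.0000
(3,1): Delta=1.1803 Bond=-94.4847
(3,2): Delta=0.0000 Bond=45.0450
(3,3): Delta=0.0000 Bond=45.0450
V0=27.3985

No-arbitrage ⇒ martingale measure with p* = (R−d)/(u−d) = 0.6098.
Payoff layer (t=4): V(4,0)=0.0000, V(4,1)=0.0000, V(4,2)=50.0000, V(4,3)=50.0000, V(4,4)=50.0000
(3,0): S=69.9662. Δ = (V_up−V_dn)/(S_up−S_dn) = (0.0000−0.0000)/(88.8570−60.1709) = 0.0000. V = [p*·0.0000 + (1−p*)·0.0000]/1.11 = 0.0000. B = V − Δ·S = 0.0000.
(3,1): S=103.3221. Δ = (V_up−V_dn)/(S_up−S_dn) = (50.0000−0.0000)/(131.2191−88.8570) = 1.1803. V = [p*·50.0000 + (1−p*)·0.0000]/1.11 = 27.4665. B = V − Δ·S = -94.4847.
(3,2): S=152.5803. Δ = (V_up−V_dn)/(S_up−S_dn) = (50.0000−50.0000)/(193.7770−131.2191) = 0.0000. V = [p*·50.0000 + (1−p*)·50.0000]/1.11 = 45.0450. B = V − Δ·S = 45.0450.
(3,3): S=225.3221. Δ = (V_up−V_dn)/(S_up−S_dn) = (50.0000−50.0000)/(286.1591−193.7770) = 0.0000. V = [p*·50.0000 + (1−p*)·50.0000]/1.11 = 45.0450. B = V − Δ·S = 45.0450.
(2,0): S=81.3560. Δ = (V_up−V_dn)/(S_up−S_dn) = (27.4665−0.0000)/(103.3221−69.9662) = 0.8234. V = [p*·27.4665 + (1−p*)·0.0000]/1.11 = 15.0882. B = V − Δ·S = -51.9033.
(2,1): S=120.1420. Δ = (V_up−V_dn)/(S_up−S_dn) = (45.0450−27.4665)/(152.5803−103.3221) = 0.3569. V = [p*·45.0450 + (1−p*)·27.4665]/1.11 = 34.4010. B = V − Δ·S = -8.4735.
(2,2): S=177.4190. Δ = (V_up−V_dn)/(S_up−S_dn) = (45.0450−45.0450)/(225.3221−152.5803) = 0.0000. V = [p*·45.0450 + (1−p*)·45.0450]/1.11 = 40.5811. B = V − Δ·S = 40.5811.
(1,0): S=94.6000. Δ = (V_up−V_dn)/(S_up−S_dn) = (34.4010−15.0882)/(120.1420−81.3560) = 0.4979. V = [p*·34.4010 + (1−p*)·15.0882]/1.11 = 24.2021. B = V − Δ·S = -22.9024.
(1,1): S=139.7000. Δ = (V_up−V_dn)/(S_up−S_dn) = (40.5811−34.4010)/(177.4190−120.1420) = 0.1079. V = [p*·40.5811 + (1−p*)·34.4010]/1.11 = 34.3868. B = V − Δ·S = 19.3134.
(0,0): S=110.0000. Δ = (V_up−V_dn)/(S_up−S_dn) = (34.3868−24.2021)/(139.7000−94.6000) = 0.2258. V = [p*·34.3868 + (1−p*)·24.2021]/1.11 = 27.3985. B = V − Δ·S = 2.5576.
Check: Δ(0,0)·S0 + B(0,0) = 27.3985 = V0.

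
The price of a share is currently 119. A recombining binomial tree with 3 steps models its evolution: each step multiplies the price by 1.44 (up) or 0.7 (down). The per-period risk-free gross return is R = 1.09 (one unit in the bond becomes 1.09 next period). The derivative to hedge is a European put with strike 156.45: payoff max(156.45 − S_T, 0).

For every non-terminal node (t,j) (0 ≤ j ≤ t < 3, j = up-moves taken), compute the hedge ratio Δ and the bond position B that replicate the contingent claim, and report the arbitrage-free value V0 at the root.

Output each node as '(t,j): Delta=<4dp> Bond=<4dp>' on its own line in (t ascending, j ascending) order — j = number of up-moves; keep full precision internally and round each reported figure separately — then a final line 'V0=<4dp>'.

(0,0): Delta=-0.4376 Bond=81.3240
(1,0): Delta=-0.8723 Bond=124.8492
(1,1): Delta=-0.2480 Bond=56.1505
(2,0): Delta=-1.0000 Bond=143.5321
(2,1): Delta=-0.8166 Bond=129.4029
(2,2): Delta=0.0000 Bond=0.0000
V0=29.2438

No-arbitrage ⇒ martingale measure with p* = (R−d)/(u−d) = 0.5270.
Terminal payoffs: V(3,0)=115.6330, V(3,1)=72.4836, V(3,2)=0.0000, V(3,3)=0.0000
Node (2,0) S=58.3100: V=(p*·72.4836+(1−p*)·115.6330)/1.09=85.2221; Δ=(72.4836−115.6330)/(83.9664−40.8170)=-1.0000; B=V−Δ·S=143.5321
Node (2,1) S=119.9520: V=(p*·0.0000+(1−p*)·72.4836)/1.09=31.4521; Δ=(0.0000−72.4836)/(172.7309−83.9664)=-0.8166; B=V−Δ·S=129.4029
Node (2,2) S=246.7584: V=(p*·0.0000+(1−p*)·0.0000)/1.09=0.0000; Δ=(0.0000−0.0000)/(355.3321−172.7309)=0.0000; B=V−Δ·S=0.0000
Node (1,0) S=83.3000: V=(p*·31.4521+(1−p*)·85.2221)/1.09=52.1870; Δ=(31.4521−85.2221)/(119.9520−58.3100)=-0.8723; B=V−Δ·S=124.8492
Node (1,1) S=171.3600: V=(p*·0.0000+(1−p*)·31.4521)/1.09=13.6477; Δ=(0.0000−31.4521)/(246.7584−119.9520)=-0.2480; B=V−Δ·S=56.1505
Node (0,0) S=119.0000: V=(p*·13.6477+(1−p*)·52.1870)/1.09=29.2438; Δ=(13.6477−52.1870)/(171.3600−83.3000)=-0.4376; B=V−Δ·S=81.3240
The time-0 hedge costs 29.2438, which is the no-arbitrage price.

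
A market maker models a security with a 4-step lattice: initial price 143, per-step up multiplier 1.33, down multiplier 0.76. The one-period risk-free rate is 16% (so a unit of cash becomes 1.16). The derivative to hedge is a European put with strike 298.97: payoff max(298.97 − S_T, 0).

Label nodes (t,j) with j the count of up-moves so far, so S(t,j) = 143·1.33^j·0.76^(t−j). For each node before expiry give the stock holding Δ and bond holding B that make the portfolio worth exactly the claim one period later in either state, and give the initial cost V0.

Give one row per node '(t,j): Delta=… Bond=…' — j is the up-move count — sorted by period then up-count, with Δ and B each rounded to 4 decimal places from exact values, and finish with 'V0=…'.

(0,0): Delta=-0.5967 Bond=127.3330
(1,0): Delta=-1.0000 Bond=191.5374
(1,1): Delta=-0.4988 Bond=129.0781
(2,0): Delta=-1.0000 Bond=222.1834
(2,1): Delta=-1.0000 Bond=222.1834
(2,2): Delta=-0.3770 Bond=118.9382
(3,0): Delta=-1.0000 Bond=257.7328
(3,1): Delta=-1.0000 Bond=257.7328
(3,2): Delta=-1.0000 Bond=257.7328
(3,3): Delta=-0.2257 Bond=87.0684
V0=42.0055

Since d<R<u, set p* = (R−d)/(u−d) = 0.7018; price each node as the discounted p*-expectation of its children.
At expiry t=4: V(4,0)=251.2621, V(4,1)=215.4812, V(4,2)=152.8645, V(4,3)=43.2854, V(4,4)=0.0000
Node (3,0) S=62.7736: V=(p*·215.4812+(1−p*)·251.2621)/1.16=194.9592; Δ=(215.4812−251.2621)/(83.4888−47.7079)=-1.0000; B=V−Δ·S=257.7328
Node (3,1) S=109.8537: V=(p*·152.8645+(1−p*)·215.4812)/1.16=147.8790; Δ=(152.8645−215.4812)/(146.1055−83.4888)=-1.0000; B=V−Δ·S=257.7328
Node (3,2) S=192.2441: V=(p*·43.2854+(1−p*)·152.8645)/1.16=65.4887; Δ=(43.2854−152.8645)/(255.6846−146.1055)=-1.0000; B=V−Δ·S=257.7328
Node (3,3) S=336.4271: V=(p*·0.0000+(1−p*)·43.2854)/1.16=11.1290; Δ=(0.0000−43.2854)/(447.4480−255.6846)=-0.2257; B=V−Δ·S=87.0684
Node (2,0) S=82.5968: V=(p*·147.8790+(1−p*)·194.9592)/1.16=139.5866; Δ=(147.8790−194.9592)/(109.8537−62.7736)=-1.0000; B=V−Δ·S=222.1834
Node (2,1) S=144.5444: V=(p*·65.4887+(1−p*)·147.8790)/1.16=77.6390; Δ=(65.4887−147.8790)/(192.2441−109.8537)=-1.0000; B=V−Δ·S=222.1834
Node (2,2) S=252.9527: V=(p*·11.1290+(1−p*)·65.4887)/1.16=23.5703; Δ=(11.1290−65.4887)/(336.4271−192.2441)=-0.3770; B=V−Δ·S=118.9382
Node (1,0) S=108.6800: V=(p*·77.6390+(1−p*)·139.5866)/1.16=82.8574; Δ=(77.6390−139.5866)/(144.5444−82.5968)=-1.0000; B=V−Δ·S=191.5374
Node (1,1) S=190.1900: V=(p*·23.5703+(1−p*)·77.6390)/1.16=34.2208; Δ=(23.5703−77.6390)/(252.9527−144.5444)=-0.4988; B=V−Δ·S=129.0781
Node (0,0) S=143.0000: V=(p*·34.2208+(1−p*)·82.8574)/1.16=42.0055; Δ=(34.2208−82.8574)/(190.1900−108.6800)=-0.5967; B=V−Δ·S=127.3330
The time-0 hedge costs 42.0055, which is the no-arbitrage price.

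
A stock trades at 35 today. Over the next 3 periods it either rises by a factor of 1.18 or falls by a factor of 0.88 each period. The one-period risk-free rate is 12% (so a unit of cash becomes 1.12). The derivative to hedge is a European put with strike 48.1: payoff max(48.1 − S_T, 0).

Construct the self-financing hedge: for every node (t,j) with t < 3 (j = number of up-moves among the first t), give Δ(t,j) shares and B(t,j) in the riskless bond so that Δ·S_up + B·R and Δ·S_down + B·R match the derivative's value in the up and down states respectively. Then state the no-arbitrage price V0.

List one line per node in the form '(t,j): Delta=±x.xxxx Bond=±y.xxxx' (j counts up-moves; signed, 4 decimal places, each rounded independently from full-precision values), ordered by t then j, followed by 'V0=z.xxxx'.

(0,0): Delta=-0.5429 Bond=21.6677
(1,0): Delta=-1.0000 Bond=38.3450
(1,1): Delta=-0.4577 Bond=20.7485
(2,0): Delta=-1.0000 Bond=42.9464
(2,1): Delta=-1.0000 Bond=42.9464
(2,2): Delta=-0.3566 Bond=18.3114
V0=2.6645

Under the risk-neutral measure, an up-move has probability p* = (R−d)/(u−d) = 0.8000 and values discount at R = 1.12.
At expiry t=3: V(3,0)=24.2485, V(3,1)=16.1173, V(3,2)=5.2141, V(3,3)=0.0000
  t=2,j=0: stock 27.1040 → up 31.9827 (V=16.1173), down 23.8515 (V=24.2485). Price 15.8424; hedge Δ=-1.0000, bond B=42.9464.
  t=2,j=1: stock 36.3440 → up 42.8859 (V=5.2141), down 31.9827 (V=16.1173). Price 6.6024; hedge Δ=-1.0000, bond B=42.9464.
  t=2,j=2: stock 48.7340 → up 57.5061 (V=0.0000), down 42.8859 (V=5.2141). Price 0.9311; hedge Δ=-0.3566, bond B=18.3114.
  t=1,j=0: stock 30.8000 → up 36.3440 (V=6.6024), down 27.1040 (V=15.8424). Price 7.5450; hedge Δ=-1.0000, bond B=38.3450.
  t=1,j=1: stock 41.3000 → up 48.7340 (V=0.9311), down 36.3440 (V=6.6024). Price 1.8441; hedge Δ=-0.4577, bond B=20.7485.
  t=0,j=0: stock 35.0000 → up 41.3000 (V=1.8441), down 30.8000 (V=7.5450). Price 2.6645; hedge Δ=-0.5429, bond B=21.6677.
Each (Δ,B) replicates both successor values, so the strategy is self-financing and V0 is arbitrage-free.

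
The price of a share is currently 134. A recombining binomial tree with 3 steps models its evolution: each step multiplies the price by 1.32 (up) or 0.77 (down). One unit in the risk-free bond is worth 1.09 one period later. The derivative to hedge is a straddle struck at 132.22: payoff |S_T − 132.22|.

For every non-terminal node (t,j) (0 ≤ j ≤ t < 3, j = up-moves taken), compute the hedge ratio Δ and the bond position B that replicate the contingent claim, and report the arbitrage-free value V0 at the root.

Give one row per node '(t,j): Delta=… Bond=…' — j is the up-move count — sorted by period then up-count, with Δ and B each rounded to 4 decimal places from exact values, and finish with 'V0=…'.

Under the risk-neutral measure, an up-move has probability p* = (R−d)/(u−d) = 0.5818 and values discount at R = 1.09.
Terminal payoffs: V(3,0)=71.0446, V(3,1)=27.3478, V(3,2)=47.5608, V(3,3)=175.9757
  t=2,j=0: stock 79.4486 → up 104.8722 (V=27.3478), down 61.1754 (V=71.0446). Price 41.8542; hedge Δ=-1.0000, bond B=121.3028.
  t=2,j=1: stock 136.1976 → up 179.7808 (V=47.5608), down 104.8722 (V=27.3478). Price 35.8790; hedge Δ=0.2698, bond B=-0.8719.
  t=2,j=2: stock 233.4816 → up 308.1957 (V=175.9757), down 179.7808 (V=47.5608). Price 112.1788; hedge Δ=1.0000, bond B=-121.3028.
  t=1,j=0: stock 103.1800 → up 136.1976 (V=35.8790), down 79.4486 (V=41.8542). Price 35.2089; hedge Δ=-0.1053, bond B=46.0728.
  t=1,j=1: stock 176.8800 → up 233.4816 (V=112.1788), down 136.1976 (V=35.8790). Price 73.6437; hedge Δ=0.7843, bond B=-65.0833.
  t=0,j=0: stock 134.0000 → up 176.8800 (V=73.6437), down 103.1800 (V=35.2089). Price 52.8174; hedge Δ=0.5215, bond B=-17.0641.
The time-0 hedge costs 52.8174, which is the no-arbitrage price.

(0,0): Delta=0.5215 Bond=-17.0641
(1,0): Delta=-0.1053 Bond=46.0728
(1,1): Delta=0.7843 Bond=-65.0833
(2,0): Delta=-1.0000 Bond=121.3028
(2,1): Delta=0.2698 Bond=-0.8719
(2,2): Delta=1.0000 Bond=-121.3028
V0=52.8174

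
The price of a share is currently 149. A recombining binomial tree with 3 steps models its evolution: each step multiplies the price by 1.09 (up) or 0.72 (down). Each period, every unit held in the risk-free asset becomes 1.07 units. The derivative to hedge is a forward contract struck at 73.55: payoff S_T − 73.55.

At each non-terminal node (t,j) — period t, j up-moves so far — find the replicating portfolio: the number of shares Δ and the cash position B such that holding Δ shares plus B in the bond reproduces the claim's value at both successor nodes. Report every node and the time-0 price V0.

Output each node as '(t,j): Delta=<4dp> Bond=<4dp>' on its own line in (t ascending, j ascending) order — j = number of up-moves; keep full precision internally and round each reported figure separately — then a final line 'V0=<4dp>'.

Under the risk-neutral measure, an up-move has probability p* = (R−d)/(u−d) = 0.9459 and values discount at R = 1.07.
Terminal values V(3,·): V(3,0)=-17.9360, V(3,1)=10.6433, V(3,2)=53.9094, V(3,3)=119.4093
  t=2,j=0: stock 77.2416 → up 84.1933 (V=10.6433), down 55.6140 (V=-17.9360). Price 8.5033; hedge Δ=1.0000, bond B=-68.7383.
  t=2,j=1: stock 116.9352 → up 127.4594 (V=53.9094), down 84.1933 (V=10.6433). Price 48.1969; hedge Δ=1.0000, bond B=-68.7383.
  t=2,j=2: stock 177.0269 → up 192.9593 (V=119.4093), down 127.4594 (V=53.9094). Price 108.2886; hedge Δ=1.0000, bond B=-68.7383.
  t=1,j=0: stock 107.2800 → up 116.9352 (V=48.1969), down 77.2416 (V=8.5033). Price 43.0386; hedge Δ=1.0000, bond B=-64.2414.
  t=1,j=1: stock 162.4100 → up 177.0269 (V=108.2886), down 116.9352 (V=48.1969). Price 98.1686; hedge Δ=1.0000, bond B=-64.2414.
  t=0,j=0: stock 149.0000 → up 162.4100 (V=98.1686), down 107.2800 (V=43.0386). Price 88.9613; hedge Δ=1.0000, bond B=-60.0387.
The time-0 hedge costs 88.9613, which is the no-arbitrage price.

(0,0): Delta=1.0000 Bond=-60.0387
(1,0): Delta=1.0000 Bond=-64.2414
(1,1): Delta=1.0000 Bond=-64.2414
(2,0): Delta=1.0000 Bond=-68.7383
(2,1): Delta=1.0000 Bond=-68.7383
(2,2): Delta=1.0000 Bond=-68.7383
V0=88.9613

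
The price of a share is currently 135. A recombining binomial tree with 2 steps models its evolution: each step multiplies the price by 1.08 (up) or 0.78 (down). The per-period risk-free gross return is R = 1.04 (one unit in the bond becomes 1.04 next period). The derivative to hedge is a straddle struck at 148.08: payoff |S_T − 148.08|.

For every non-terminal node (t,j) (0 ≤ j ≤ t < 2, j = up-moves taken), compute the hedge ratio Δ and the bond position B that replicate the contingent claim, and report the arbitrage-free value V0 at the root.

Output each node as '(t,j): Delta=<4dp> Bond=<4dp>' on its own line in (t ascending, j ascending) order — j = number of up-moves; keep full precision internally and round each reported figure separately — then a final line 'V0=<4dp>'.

No-arbitrage ⇒ martingale measure with p* = (R−d)/(u−d) = 0.8667.
At expiry t=2: V(2,0)=65.9460, V(2,1)=34.3560, V(2,2)=9.3840
Node (1,0) S=105.3000: V=(p*·34.3560+(1−p*)·65.9460)/1.04=37.0846; Δ=(34.3560−65.9460)/(113.7240−82.1340)=-1.0000; B=V−Δ·S=142.3846
Node (1,1) S=145.8000: V=(p*·9.3840+(1−p*)·34.3560)/1.04=12.2246; Δ=(9.3840−34.3560)/(157.4640−113.7240)=-0.5709; B=V−Δ·S=95.4646
Node (0,0) S=135.0000: V=(p*·12.2246+(1−p*)·37.0846)/1.04=14.9416; Δ=(12.2246−37.0846)/(145.8000−105.3000)=-0.6138; B=V−Δ·S=97.8083
The time-0 hedge costs 14.9416, which is the no-arbitrage price.

(0,0): Delta=-0.6138 Bond=97.8083
(1,0): Delta=-1.0000 Bond=142.3846
(1,1): Delta=-0.5709 Bond=95.4646
V0=14.9416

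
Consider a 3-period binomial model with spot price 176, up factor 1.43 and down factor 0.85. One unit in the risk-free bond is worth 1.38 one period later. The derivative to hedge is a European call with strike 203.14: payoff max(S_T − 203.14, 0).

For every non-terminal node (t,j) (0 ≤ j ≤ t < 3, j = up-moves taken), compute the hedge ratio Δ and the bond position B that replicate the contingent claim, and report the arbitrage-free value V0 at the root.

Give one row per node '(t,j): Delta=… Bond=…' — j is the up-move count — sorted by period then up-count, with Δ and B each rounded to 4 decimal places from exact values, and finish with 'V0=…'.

The replicating-portfolio and risk-neutral prices coincide; use p* = (1.38−0.85)/(1.43−0.85) = 0.9138 for the latter.
Payoff layer (t=3): V(3,0)=0.0000, V(3,1)=0.0000, V(3,2)=102.7770, V(3,3)=311.5204
Node (2,0) S=127.1600: V=(p*·0.0000+(1−p*)·0.0000)/1.38=0.0000; Δ=(0.0000−0.0000)/(181.8388−108.0860)=0.0000; B=V−Δ·S=0.0000
Node (2,1) S=213.9280: V=(p*·102.7770+(1−p*)·0.0000)/1.38=68.0558; Δ=(102.7770−0.0000)/(305.9170−181.8388)=0.8283; B=V−Δ·S=-109.1460
Node (2,2) S=359.9024: V=(p*·311.5204+(1−p*)·102.7770)/1.38=212.6995; Δ=(311.5204−102.7770)/(514.6604−305.9170)=1.0000; B=V−Δ·S=-147.2029
Node (1,0) S=149.6000: V=(p*·68.0558+(1−p*)·0.0000)/1.38=45.0644; Δ=(68.0558−0.0000)/(213.9280−127.1600)=0.7843; B=V−Δ·S=-72.2731
Node (1,1) S=251.6800: V=(p*·212.6995+(1−p*)·68.0558)/1.38=145.0944; Δ=(212.6995−68.0558)/(359.9024−213.9280)=0.9909; B=V−Δ·S=-104.2914
Node (0,0) S=176.0000: V=(p*·145.0944+(1−p*)·45.0644)/1.38=98.8921; Δ=(145.0944−45.0644)/(251.6800−149.6000)=0.9799; B=V−Δ·S=-73.5733
Each (Δ,B) replicates both successor values, so the strategy is self-financing and V0 is arbitrage-free.

(0,0): Delta=0.9799 Bond=-73.5733
(1,0): Delta=0.7843 Bond=-72.2731
(1,1): Delta=0.9909 Bond=-104.2914
(2,0): Delta=0.0000 Bond=0.0000
(2,1): Delta=0.8283 Bond=-109.1460
(2,2): Delta=1.0000 Bond=-147.2029
V0=98.8921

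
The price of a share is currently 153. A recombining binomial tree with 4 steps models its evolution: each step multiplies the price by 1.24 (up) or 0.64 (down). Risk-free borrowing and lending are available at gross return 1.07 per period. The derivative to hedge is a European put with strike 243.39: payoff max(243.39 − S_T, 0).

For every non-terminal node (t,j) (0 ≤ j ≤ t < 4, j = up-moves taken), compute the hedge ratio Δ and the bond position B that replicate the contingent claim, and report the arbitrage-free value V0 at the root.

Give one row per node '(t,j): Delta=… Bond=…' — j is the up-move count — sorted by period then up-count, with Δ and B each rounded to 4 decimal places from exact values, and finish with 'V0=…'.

The replicating-portfolio and risk-neutral prices coincide; use p* = (1.07−0.64)/(1.24−0.64) = 0.7167 for the latter.
Terminal payoffs: V(4,0)=217.7209, V(4,1)=193.6560, V(4,2)=147.0305, V(4,3)=56.6934, V(4,4)=0.0000
Node (3,0) S=40.1080: V=(p*·193.6560+(1−p*)·217.7209)/1.07=187.3593; Δ=(193.6560−217.7209)/(49.7340−25.6691)=-1.0000; B=V−Δ·S=227.4673
Node (3,1) S=77.7093: V=(p*·147.0305+(1−p*)·193.6560)/1.07=149.7580; Δ=(147.0305−193.6560)/(96.3595−49.7340)=-1.0000; B=V−Δ·S=227.4673
Node (3,2) S=150.5618: V=(p*·56.6934+(1−p*)·147.0305)/1.07=76.9055; Δ=(56.6934−147.0305)/(186.6966−96.3595)=-1.0000; B=V−Δ·S=227.4673
Node (3,3) S=291.7135: V=(p*·0.0000+(1−p*)·56.6934)/1.07=15.0123; Δ=(0.0000−56.6934)/(361.7247−186.6966)=-0.3239; B=V−Δ·S=109.5012
Node (2,0) S=62.6688: V=(p*·149.7580+(1−p*)·187.3593)/1.07=149.9175; Δ=(149.7580−187.3593)/(77.7093−40.1080)=-1.0000; B=V−Δ·S=212.5863
Node (2,1) S=121.4208: V=(p*·76.9055+(1−p*)·149.7580)/1.07=91.1655; Δ=(76.9055−149.7580)/(150.5618−77.7093)=-1.0000; B=V−Δ·S=212.5863
Node (2,2) S=235.2528: V=(p*·15.0123+(1−p*)·76.9055)/1.07=30.4193; Δ=(15.0123−76.9055)/(291.7135−150.5618)=-0.4385; B=V−Δ·S=133.5747
Node (1,0) S=97.9200: V=(p*·91.1655+(1−p*)·149.9175)/1.07=100.7587; Δ=(91.1655−149.9175)/(121.4208−62.6688)=-1.0000; B=V−Δ·S=198.6787
Node (1,1) S=189.7200: V=(p*·30.4193+(1−p*)·91.1655)/1.07=44.5147; Δ=(30.4193−91.1655)/(235.2528−121.4208)=-0.5336; B=V−Δ·S=145.7582
Node (0,0) S=153.0000: V=(p*·44.5147+(1−p*)·100.7587)/1.07=56.4958; Δ=(44.5147−100.7587)/(189.7200−97.9200)=-0.6127; B=V−Δ·S=150.2359
Self-financing check: at every node Δ·S+B equals the discounted successor values.

(0,0): Delta=-0.6127 Bond=150.2359
(1,0): Delta=-1.0000 Bond=198.6787
(1,1): Delta=-0.5336 Bond=145.7582
(2,0): Delta=-1.0000 Bond=212.5863
(2,1): Delta=-1.0000 Bond=212.5863
(2,2): Delta=-0.4385 Bond=133.5747
(3,0): Delta=-1.0000 Bond=227.4673
(3,1): Delta=-1.0000 Bond=227.4673
(3,2): Delta=-1.0000 Bond=227.4673
(3,3): Delta=-0.3239 Bond=109.5012
V0=56.4958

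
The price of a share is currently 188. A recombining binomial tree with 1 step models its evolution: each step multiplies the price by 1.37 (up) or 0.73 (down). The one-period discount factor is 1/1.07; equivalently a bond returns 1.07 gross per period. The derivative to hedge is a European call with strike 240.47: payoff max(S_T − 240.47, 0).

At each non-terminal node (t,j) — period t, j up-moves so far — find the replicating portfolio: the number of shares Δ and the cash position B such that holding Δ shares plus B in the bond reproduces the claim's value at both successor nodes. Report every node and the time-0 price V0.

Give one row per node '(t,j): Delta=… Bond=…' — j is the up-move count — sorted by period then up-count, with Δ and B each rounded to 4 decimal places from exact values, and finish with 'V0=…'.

(0,0): Delta=0.1420 Bond=-18.2180
V0=8.4851

Since d<R<u, set p* = (R−d)/(u−d) = 0.5312; price each node as the discounted p*-expectation of its children.
Terminal values V(1,·): V(1,0)=0.0000, V(1,1)=17.0900
  t=0,j=0: stock 188.0000 → up 257.5600 (V=17.0900), down 137.2400 (V=0.0000). Price 8.4851; hedge Δ=0.1420, bond B=-18.2180.
Each (Δ,B) replicates both successor values, so the strategy is self-financing and V0 is arbitrage-free.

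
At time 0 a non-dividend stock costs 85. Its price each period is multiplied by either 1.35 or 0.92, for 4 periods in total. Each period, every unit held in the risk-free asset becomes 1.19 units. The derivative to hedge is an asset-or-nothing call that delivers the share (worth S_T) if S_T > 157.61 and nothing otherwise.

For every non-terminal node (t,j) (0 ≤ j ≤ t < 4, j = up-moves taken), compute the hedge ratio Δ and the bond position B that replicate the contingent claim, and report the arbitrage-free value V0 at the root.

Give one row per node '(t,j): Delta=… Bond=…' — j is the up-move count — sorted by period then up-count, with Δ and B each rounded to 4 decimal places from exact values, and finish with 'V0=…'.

Under the risk-neutral measure, an up-move has probability p* = (R−d)/(u−d) = 0.6279 and values discount at R = 1.19.
At expiry t=4: V(4,0)=0.0000, V(4,1)=0.0000, V(4,2)=0.0000, V(4,3)=192.4013, V(4,4)=282.3280
Node (3,0) S=66.1885: V=(p*·0.0000+(1−p*)·0.0000)/1.19=0.0000; Δ=(0.0000−0.0000)/(89.3544−60.8934)=0.0000; B=V−Δ·S=0.0000
Node (3,1) S=97.1244: V=(p*·0.0000+(1−p*)·0.0000)/1.19=0.0000; Δ=(0.0000−0.0000)/(131.1179−89.3544)=0.0000; B=V−Δ·S=0.0000
Node (3,2) S=142.5195: V=(p*·192.4013+(1−p*)·0.0000)/1.19=101.5211; Δ=(192.4013−0.0000)/(192.4013−131.1179)=3.1395; B=V−Δ·S=-345.9238
Node (3,3) S=209.1319: V=(p*·282.3280+(1−p*)·192.4013)/1.19=209.1319; Δ=(282.3280−192.4013)/(282.3280−192.4013)=1.0000; B=V−Δ·S=0.0000
Node (2,0) S=71.9440: V=(p*·0.0000+(1−p*)·0.0000)/1.19=0.0000; Δ=(0.0000−0.0000)/(97.1244−66.1885)=0.0000; B=V−Δ·S=0.0000
Node (2,1) S=105.5700: V=(p*·101.5211+(1−p*)·0.0000)/1.19=53.5679; Δ=(101.5211−0.0000)/(142.5195−97.1244)=2.2364; B=V−Δ·S=-182.5277
Node (2,2) S=154.9125: V=(p*·209.1319+(1−p*)·101.5211)/1.19=142.0930; Δ=(209.1319−101.5211)/(209.1319−142.5195)=1.6155; B=V−Δ·S=-108.1646
Node (1,0) S=78.2000: V=(p*·53.5679+(1−p*)·0.0000)/1.19=28.2653; Δ=(53.5679−0.0000)/(105.5700−71.9440)=1.5931; B=V−Δ·S=-96.3113
Node (1,1) S=114.7500: V=(p*·142.0930+(1−p*)·53.5679)/1.19=91.7256; Δ=(142.0930−53.5679)/(154.9125−105.5700)=1.7941; B=V−Δ·S=-114.1467
Node (0,0) S=85.0000: V=(p*·91.7256+(1−p*)·28.2653)/1.19=57.2373; Δ=(91.7256−28.2653)/(114.7500−78.2000)=1.7363; B=V−Δ·S=-90.3448
Self-financing check: at every node Δ·S+B equals the discounted successor values.

(0,0): Delta=1.7363 Bond=-90.3448
(1,0): Delta=1.5931 Bond=-96.3113
(1,1): Delta=1.7941 Bond=-114.1467
(2,0): Delta=0.0000 Bond=0.0000
(2,1): Delta=2.2364 Bond=-182.5277
(2,2): Delta=1.6155 Bond=-108.1646
(3,0): Delta=0.0000 Bond=0.0000
(3,1): Delta=0.0000 Bond=0.0000
(3,2): Delta=3.1395 Bond=-345.9238
(3,3): Delta=1.0000 Bond=0.0000
V0=57.2373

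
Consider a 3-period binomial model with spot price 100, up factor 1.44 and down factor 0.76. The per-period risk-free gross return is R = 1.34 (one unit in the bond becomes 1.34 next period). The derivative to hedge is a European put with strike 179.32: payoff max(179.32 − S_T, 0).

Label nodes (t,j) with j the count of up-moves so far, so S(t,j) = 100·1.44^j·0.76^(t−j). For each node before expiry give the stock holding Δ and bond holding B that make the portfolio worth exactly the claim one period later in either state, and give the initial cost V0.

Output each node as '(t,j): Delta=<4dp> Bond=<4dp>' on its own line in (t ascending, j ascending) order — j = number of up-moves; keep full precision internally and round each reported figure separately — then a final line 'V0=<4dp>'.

(0,0): Delta=-0.2893 Bond=34.2192
(1,0): Delta=-1.0000 Bond=99.8663
(1,1): Delta=-0.2246 Bond=36.5412
(2,0): Delta=-1.0000 Bond=133.8209
(2,1): Delta=-1.0000 Bond=133.8209
(2,2): Delta=-0.1541 Bond=34.3350
V0=5.2884

No-arbitrage ⇒ martingale measure with p* = (R−d)/(u−d) = 0.8529.
Payoff layer (t=3): V(3,0)=135.4224, V(3,1)=96.1456, V(3,2)=21.7264, V(3,3)=0.0000
Node (2,0) S=57.7600: V=(p*·96.1456+(1−p*)·135.4224)/1.34=76.0609; Δ=(96.1456−135.4224)/(83.1744−43.8976)=-1.0000; B=V−Δ·S=133.8209
Node (2,1) S=109.4400: V=(p*·21.7264+(1−p*)·96.1456)/1.34=24.3809; Δ=(21.7264−96.1456)/(157.5936−83.1744)=-1.0000; B=V−Δ·S=133.8209
Node (2,2) S=207.3600: V=(p*·0.0000+(1−p*)·21.7264)/1.34=2.3844; Δ=(0.0000−21.7264)/(298.5984−157.5936)=-0.1541; B=V−Δ·S=34.3350
Node (1,0) S=76.0000: V=(p*·24.3809+(1−p*)·76.0609)/1.34=23.8663; Δ=(24.3809−76.0609)/(109.4400−57.7600)=-1.0000; B=V−Δ·S=99.8663
Node (1,1) S=144.0000: V=(p*·2.3844+(1−p*)·24.3809)/1.34=4.1934; Δ=(2.3844−24.3809)/(207.3600−109.4400)=-0.2246; B=V−Δ·S=36.5412
Node (0,0) S=100.0000: V=(p*·4.1934+(1−p*)·23.8663)/1.34=5.2884; Δ=(4.1934−23.8663)/(144.0000−76.0000)=-0.2893; B=V−Δ·S=34.2192
Each (Δ,B) replicates both successor values, so the strategy is self-financing and V0 is arbitrage-free.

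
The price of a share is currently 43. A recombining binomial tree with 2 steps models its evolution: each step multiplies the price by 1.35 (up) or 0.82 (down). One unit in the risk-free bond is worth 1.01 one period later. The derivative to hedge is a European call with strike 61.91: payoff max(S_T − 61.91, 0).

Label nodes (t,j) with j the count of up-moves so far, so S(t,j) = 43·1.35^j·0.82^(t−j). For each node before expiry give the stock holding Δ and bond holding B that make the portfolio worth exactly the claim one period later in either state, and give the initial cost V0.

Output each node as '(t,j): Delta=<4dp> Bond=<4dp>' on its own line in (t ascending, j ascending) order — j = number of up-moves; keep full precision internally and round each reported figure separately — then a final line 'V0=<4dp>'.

Risk-neutral probability p* = (R−d)/(u−d) = (1.01−0.82)/(1.35−0.82) = 0.3585.
Payoff layer (t=2): V(2,0)=0.0000, V(2,1)=0.0000, V(2,2)=16.4575
  t=1,j=0: stock 35.2600 → up 47.6010 (V=0.0000), down 28.9132 (V=0.0000). Price 0.0000; hedge Δ=0.0000, bond B=0.0000.
  t=1,j=1: stock 58.0500 → up 78.3675 (V=16.4575), down 47.6010 (V=0.0000). Price 5.8414; hedge Δ=0.5349, bond B=-25.2104.
  t=0,j=0: stock 43.0000 → up 58.0500 (V=5.8414), down 35.2600 (V=0.0000). Price 2.0734; hedge Δ=0.2563, bond B=-8.9482.
The time-0 hedge costs 2.0734, which is the no-arbitrage price.

(0,0): Delta=0.2563 Bond=-8.9482
(1,0): Delta=0.0000 Bond=0.0000
(1,1): Delta=0.5349 Bond=-25.2104
V0=2.0734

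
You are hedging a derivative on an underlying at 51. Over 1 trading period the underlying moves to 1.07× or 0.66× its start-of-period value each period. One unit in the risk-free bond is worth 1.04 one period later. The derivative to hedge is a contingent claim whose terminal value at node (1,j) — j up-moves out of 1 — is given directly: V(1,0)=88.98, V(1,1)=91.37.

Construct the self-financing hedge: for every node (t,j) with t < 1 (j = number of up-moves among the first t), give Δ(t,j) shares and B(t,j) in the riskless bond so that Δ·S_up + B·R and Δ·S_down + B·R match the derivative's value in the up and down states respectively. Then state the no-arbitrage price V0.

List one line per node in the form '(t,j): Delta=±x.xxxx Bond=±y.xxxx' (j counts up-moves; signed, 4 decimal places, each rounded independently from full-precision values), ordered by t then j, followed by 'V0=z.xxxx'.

Since d<R<u, set p* = (R−d)/(u−d) = 0.9268; price each node as the discounted p*-expectation of its children.
Payoff layer (t=1): V(1,0)=88.9800, V(1,1)=91.3700
  t=0,j=0: stock 51.0000 → up 54.5700 (V=91.3700), down 33.6600 (V=88.9800). Price 87.6876; hedge Δ=0.1143, bond B=81.8583.
Each (Δ,B) replicates both successor values, so the strategy is self-financing and V0 is arbitrage-free.

(0,0): Delta=0.1143 Bond=81.8583
V0=87.6876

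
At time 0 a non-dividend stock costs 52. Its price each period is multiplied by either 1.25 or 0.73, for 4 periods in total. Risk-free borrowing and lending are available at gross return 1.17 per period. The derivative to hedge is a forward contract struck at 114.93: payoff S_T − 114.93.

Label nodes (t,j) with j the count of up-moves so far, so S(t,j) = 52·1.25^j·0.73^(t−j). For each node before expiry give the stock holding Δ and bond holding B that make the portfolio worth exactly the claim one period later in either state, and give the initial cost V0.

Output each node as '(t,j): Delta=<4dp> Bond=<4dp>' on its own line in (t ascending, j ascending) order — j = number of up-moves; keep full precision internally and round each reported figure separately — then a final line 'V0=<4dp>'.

Since d<R<u, set p* = (R−d)/(u−d) = 0.8462; price each node as the discounted p*-expectation of its children.
At expiry t=4: V(4,0)=-100.1629, V(4,1)=-89.6439, V(4,2)=-71.6319, V(4,3)=-40.7894, V(4,4)=12.0231
  t=3,j=0: stock 20.2289 → up 25.2861 (V=-89.6439), down 14.7671 (V=-100.1629). Price -78.0019; hedge Δ=1.0000, bond B=-98.2308.
  t=3,j=1: stock 34.6385 → up 43.2981 (V=-71.6319), down 25.2861 (V=-89.6439). Price -63.5923; hedge Δ=1.0000, bond B=-98.2308.
  t=3,j=2: stock 59.3125 → up 74.1406 (V=-40.7894), down 43.2981 (V=-71.6319). Price -38.9183; hedge Δ=1.0000, bond B=-98.2308.
  t=3,j=3: stock 101.5625 → up 126.9531 (V=12.0231), down 74.1406 (V=-40.7894). Price 3.3317; hedge Δ=1.0000, bond B=-98.2308.
  t=2,j=0: stock 27.7108 → up 34.6385 (V=-63.5923), down 20.2289 (V=-78.0019). Price -56.2471; hedge Δ=1.0000, bond B=-83.9579.
  t=2,j=1: stock 47.4500 → up 59.3125 (V=-38.9183), down 34.6385 (V=-63.5923). Price -36.5079; hedge Δ=1.0000, bond B=-83.9579.
  t=2,j=2: stock 81.2500 → up 101.5625 (V=3.3317), down 59.3125 (V=-38.9183). Price -2.7079; hedge Δ=1.0000, bond B=-83.9579.
  t=1,j=0: stock 37.9600 → up 47.4500 (V=-36.5079), down 27.7108 (V=-56.2471). Price -33.7989; hedge Δ=1.0000, bond B=-71.7589.
  t=1,j=1: stock 65.0000 → up 81.2500 (V=-2.7079), down 47.4500 (V=-36.5079). Price -6.7589; hedge Δ=1.0000, bond B=-71.7589.
  t=0,j=0: stock 52.0000 → up 65.0000 (V=-6.7589), down 37.9600 (V=-33.7989). Price -9.3324; hedge Δ=1.0000, bond B=-61.3324.
Each (Δ,B) replicates both successor values, so the strategy is self-financing and V0 is arbitrage-free.

(0,0): Delta=1.0000 Bond=-61.3324
(1,0): Delta=1.0000 Bond=-71.7589
(1,1): Delta=1.0000 Bond=-71.7589
(2,0): Delta=1.0000 Bond=-83.9579
(2,1): Delta=1.0000 Bond=-83.9579
(2,2): Delta=1.0000 Bond=-83.9579
(3,0): Delta=1.0000 Bond=-98.2308
(3,1): Delta=1.0000 Bond=-98.2308
(3,2): Delta=1.0000 Bond=-98.2308
(3,3): Delta=1.0000 Bond=-98.2308
V0=-9.3324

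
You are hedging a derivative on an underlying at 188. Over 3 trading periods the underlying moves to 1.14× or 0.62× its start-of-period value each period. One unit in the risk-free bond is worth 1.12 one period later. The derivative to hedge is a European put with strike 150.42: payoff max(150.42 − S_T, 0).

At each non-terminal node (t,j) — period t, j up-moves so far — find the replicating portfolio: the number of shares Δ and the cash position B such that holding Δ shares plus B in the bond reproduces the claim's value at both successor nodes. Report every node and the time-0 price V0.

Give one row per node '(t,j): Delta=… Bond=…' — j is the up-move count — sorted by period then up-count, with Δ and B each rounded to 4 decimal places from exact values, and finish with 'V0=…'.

No-arbitrage ⇒ martingale measure with p* = (R−d)/(u−d) = 0.9615.
Terminal payoffs: V(3,0)=105.6143, V(3,1)=68.0354, V(3,2)=0.0000, V(3,3)=0.0000
  t=2,j=0: stock 72.2672 → up 82.3846 (V=68.0354), down 44.8057 (V=105.6143). Price 62.0364; hedge Δ=-1.0000, bond B=134.3036.
  t=2,j=1: stock 132.8784 → up 151.4814 (V=0.0000), down 82.3846 (V=68.0354). Price 2.3364; hedge Δ=-0.9846, bond B=133.1737.
  t=2,j=2: stock 244.3248 → up 278.5303 (V=0.0000), down 151.4814 (V=0.0000). Price 0.0000; hedge Δ=0.0000, bond B=0.0000.
  t=1,j=0: stock 116.5600 → up 132.8784 (V=2.3364), down 72.2672 (V=62.0364). Price 4.1362; hedge Δ=-0.9850, bond B=118.9439.
  t=1,j=1: stock 214.3200 → up 244.3248 (V=0.0000), down 132.8784 (V=2.3364). Price 0.0802; hedge Δ=-0.0210, bond B=4.5733.
  t=0,j=0: stock 188.0000 → up 214.3200 (V=0.0802), down 116.5600 (V=4.1362). Price 0.2109; hedge Δ=-0.0415, bond B=8.0108.
The time-0 hedge costs 0.2109, which is the no-arbitrage price.

(0,0): Delta=-0.0415 Bond=8.0108
(1,0): Delta=-0.9850 Bond=118.9439
(1,1): Delta=-0.0210 Bond=4.5733
(2,0): Delta=-1.0000 Bond=134.3036
(2,1): Delta=-0.9846 Bond=133.1737
(2,2): Delta=0.0000 Bond=0.0000
V0=0.2109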